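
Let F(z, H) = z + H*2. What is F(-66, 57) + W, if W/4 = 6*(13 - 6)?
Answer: 216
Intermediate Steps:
F(z, H) = z + 2*H
W = 168 (W = 4*(6*(13 - 6)) = 4*(6*7) = 4*42 = 168)
F(-66, 57) + W = (-66 + 2*57) + 168 = (-66 + 114) + 168 = 48 + 168 = 216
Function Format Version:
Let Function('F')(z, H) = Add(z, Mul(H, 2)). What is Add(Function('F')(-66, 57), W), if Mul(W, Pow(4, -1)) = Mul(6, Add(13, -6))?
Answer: 216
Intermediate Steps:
Function('F')(z, H) = Add(z, Mul(2, H))
W = 168 (W = Mul(4, Mul(6, Add(13, -6))) = Mul(4, Mul(6, 7)) = Mul(4, 42) = 168)
Add(Function('F')(-66, 57), W) = Add(Add(-66, Mul(2, 57)), 168) = Add(Add(-66, 114), 168) = Add(48, 168) = 216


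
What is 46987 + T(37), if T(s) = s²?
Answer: 48356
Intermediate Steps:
46987 + T(37) = 46987 + 37² = 46987 + 1369 = 48356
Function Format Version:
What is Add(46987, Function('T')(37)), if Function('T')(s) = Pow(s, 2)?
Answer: 48356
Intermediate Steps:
Add(46987, Function('T')(37)) = Add(46987, Pow(37, 2)) = Add(46987, 1369) = 48356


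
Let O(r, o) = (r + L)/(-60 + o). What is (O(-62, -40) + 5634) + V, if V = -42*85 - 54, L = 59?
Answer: 201003/100 ≈ 2010.0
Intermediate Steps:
O(r, o) = (59 + r)/(-60 + o) (O(r, o) = (r + 59)/(-60 + o) = (59 + r)/(-60 + o))
V = -3624 (V = -3570 - 54 = -3624)
(O(-62, -40) + 5634) + V = ((59 - 62)/(-60 - 40) + 5634) - 3624 = (-3/(-100) + 5634) - 3624 = (-1/100*(-3) + 5634) - 3624 = (3/100 + 5634) - 3624 = 563403/100 - 3624 = 201003/100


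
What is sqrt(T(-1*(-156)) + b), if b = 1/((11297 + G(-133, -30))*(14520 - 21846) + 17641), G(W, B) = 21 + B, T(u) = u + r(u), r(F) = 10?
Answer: sqrt(1134724959398161247)/82678247 ≈ 12.884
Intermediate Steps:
T(u) = 10 + u (T(u) = u + 10 = 10 + u)
b = -1/82678247 (b = 1/((11297 + (21 - 30))*(14520 - 21846) + 17641) = 1/((11297 - 9)*(-7326) + 17641) = 1/(11288*(-7326) + 17641) = 1/(-82695888 + 17641) = 1/(-82678247) = -1/82678247 ≈ -1.2095e-8)
sqrt(T(-1*(-156)) + b) = sqrt((10 - 1*(-156)) - 1/82678247) = sqrt((10 + 156) - 1/82678247) = sqrt(166 - 1/82678247) = sqrt(13724589001/82678247) = sqrt(1134724959398161247)/82678247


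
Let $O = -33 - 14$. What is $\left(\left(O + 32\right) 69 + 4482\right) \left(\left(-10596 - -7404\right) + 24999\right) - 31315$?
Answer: $75137414$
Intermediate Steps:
$O = -47$ ($O = -33 - 14 = -47$)
$\left(\left(O + 32\right) 69 + 4482\right) \left(\left(-10596 - -7404\right) + 24999\right) - 31315 = \left(\left(-47 + 32\right) 69 + 4482\right) \left(\left(-10596 - -7404\right) + 24999\right) - 31315 = \left(\left(-15\right) 69 + 4482\right) \left(\left(-10596 + 7404\right) + 24999\right) - 31315 = \left(-1035 + 4482\right) \left(-3192 + 24999\right) - 31315 = 3447 \cdot 21807 - 31315 = 75168729 - 31315 = 75137414$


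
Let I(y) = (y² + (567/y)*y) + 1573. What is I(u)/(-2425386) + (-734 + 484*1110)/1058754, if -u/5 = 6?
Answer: 36055986921/71330198029 ≈ 0.50548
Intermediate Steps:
u = -30 (u = -5*6 = -30)
I(y) = 2140 + y² (I(y) = (y² + 567) + 1573 = (567 + y²) + 1573 = 2140 + y²)
I(u)/(-2425386) + (-734 + 484*1110)/1058754 = (2140 + (-30)²)/(-2425386) + (-734 + 484*1110)/1058754 = (2140 + 900)*(-1/2425386) + (-734 + 537240)*(1/1058754) = 3040*(-1/2425386) + 536506*(1/1058754) = -1520/1212693 + 268253/529377 = 36055986921/71330198029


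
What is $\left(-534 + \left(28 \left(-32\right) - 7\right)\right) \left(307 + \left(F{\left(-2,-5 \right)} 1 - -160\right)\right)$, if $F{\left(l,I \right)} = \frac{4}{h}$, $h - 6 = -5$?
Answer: $-676827$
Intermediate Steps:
$h = 1$ ($h = 6 - 5 = 1$)
$F{\left(l,I \right)} = 4$ ($F{\left(l,I \right)} = \frac{4}{1} = 4 \cdot 1 = 4$)
$\left(-534 + \left(28 \left(-32\right) - 7\right)\right) \left(307 + \left(F{\left(-2,-5 \right)} 1 - -160\right)\right) = \left(-534 + \left(28 \left(-32\right) - 7\right)\right) \left(307 + \left(4 \cdot 1 - -160\right)\right) = \left(-534 - 903\right) \left(307 + \left(4 + 160\right)\right) = \left(-534 - 903\right) \left(307 + 164\right) = \left(-1437\right) 471 = -676827$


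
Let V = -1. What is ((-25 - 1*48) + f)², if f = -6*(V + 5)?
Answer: 9409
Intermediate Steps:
f = -24 (f = -6*(-1 + 5) = -6*4 = -24)
((-25 - 1*48) + f)² = ((-25 - 1*48) - 24)² = ((-25 - 48) - 24)² = (-73 - 24)² = (-97)² = 9409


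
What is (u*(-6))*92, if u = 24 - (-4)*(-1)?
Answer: -11040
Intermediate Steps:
u = 20 (u = 24 - 1*4 = 24 - 4 = 20)
(u*(-6))*92 = (20*(-6))*92 = -120*92 = -11040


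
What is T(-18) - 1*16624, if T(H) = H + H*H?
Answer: -16318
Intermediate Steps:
T(H) = H + H²
T(-18) - 1*16624 = -18*(1 - 18) - 1*16624 = -18*(-17) - 16624 = 306 - 16624 = -16318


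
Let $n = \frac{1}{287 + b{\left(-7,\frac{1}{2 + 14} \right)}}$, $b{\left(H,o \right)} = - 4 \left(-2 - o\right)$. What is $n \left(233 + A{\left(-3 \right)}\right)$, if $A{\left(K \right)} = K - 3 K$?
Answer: $\frac{956}{1181} \approx 0.80948$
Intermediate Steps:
$b{\left(H,o \right)} = 8 + 4 o$
$A{\left(K \right)} = - 2 K$
$n = \frac{4}{1181}$ ($n = \frac{1}{287 + \left(8 + \frac{4}{2 + 14}\right)} = \frac{1}{287 + \left(8 + \frac{4}{16}\right)} = \frac{1}{287 + \left(8 + 4 \cdot \frac{1}{16}\right)} = \frac{1}{287 + \left(8 + \frac{1}{4}\right)} = \frac{1}{287 + \frac{33}{4}} = \frac{1}{\frac{1181}{4}} = \frac{4}{1181} \approx 0.003387$)
$n \left(233 + A{\left(-3 \right)}\right) = \frac{4 \left(233 - -6\right)}{1181} = \frac{4 \left(233 + 6\right)}{1181} = \frac{4}{1181} \cdot 239 = \frac{956}{1181}$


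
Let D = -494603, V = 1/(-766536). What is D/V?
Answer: 379131005208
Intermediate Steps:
V = -1/766536 ≈ -1.3046e-6
D/V = -494603/(-1/766536) = -494603*(-766536) = 379131005208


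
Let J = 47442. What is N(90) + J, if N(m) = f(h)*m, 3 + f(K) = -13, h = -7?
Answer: 46002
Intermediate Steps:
f(K) = -16 (f(K) = -3 - 13 = -16)
N(m) = -16*m
N(90) + J = -16*90 + 47442 = -1440 + 47442 = 46002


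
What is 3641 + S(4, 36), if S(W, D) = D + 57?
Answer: 3734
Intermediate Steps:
S(W, D) = 57 + D
3641 + S(4, 36) = 3641 + (57 + 36) = 3641 + 93 = 3734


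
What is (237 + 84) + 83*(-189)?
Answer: -15366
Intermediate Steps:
(237 + 84) + 83*(-189) = 321 - 15687 = -15366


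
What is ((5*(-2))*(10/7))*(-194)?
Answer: 19400/7 ≈ 2771.4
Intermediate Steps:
((5*(-2))*(10/7))*(-194) = -100/7*(-194) = 19400/7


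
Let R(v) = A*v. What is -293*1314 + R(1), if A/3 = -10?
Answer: -385032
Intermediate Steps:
A = -30 (A = 3*(-10) = -30)
R(v) = -30*v
-293*1314 + R(1) = -293*1314 - 30*1 = -385002 - 30 = -385032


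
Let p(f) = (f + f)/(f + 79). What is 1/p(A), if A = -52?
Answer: -27/104 ≈ -0.25962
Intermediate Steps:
p(f) = 2*f/(79 + f) (p(f) = (2*f)/(79 + f) = 2*f/(79 + f))
1/p(A) = 1/(2*(-52)/(79 - 52)) = 1/(2*(-52)/27) = 1/(2*(-52)*(1/27)) = 1/(-104/27) = -27/104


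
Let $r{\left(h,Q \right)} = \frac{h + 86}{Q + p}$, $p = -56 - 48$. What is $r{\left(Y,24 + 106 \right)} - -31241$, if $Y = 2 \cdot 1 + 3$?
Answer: $\frac{62489}{2} \approx 31245.0$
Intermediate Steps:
$p = -104$
$Y = 5$ ($Y = 2 + 3 = 5$)
$r{\left(h,Q \right)} = \frac{86 + h}{-104 + Q}$ ($r{\left(h,Q \right)} = \frac{h + 86}{Q - 104} = \frac{86 + h}{-104 + Q}$)
$r{\left(Y,24 + 106 \right)} - -31241 = \frac{86 + 5}{-104 + \left(24 + 106\right)} - -31241 = \frac{1}{-104 + 130} \cdot 91 + 31241 = \frac{1}{26} \cdot 91 + 31241 = \frac{7}{2} + 31241 = \frac{62489}{2}$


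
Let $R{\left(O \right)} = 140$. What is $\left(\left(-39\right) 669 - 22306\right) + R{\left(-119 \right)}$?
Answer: $-48257$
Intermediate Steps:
$\left(\left(-39\right) 669 - 22306\right) + R{\left(-119 \right)} = \left(\left(-39\right) 669 - 22306\right) + 140 = \left(-26091 - 22306\right) + 140 = -48397 + 140 = -48257$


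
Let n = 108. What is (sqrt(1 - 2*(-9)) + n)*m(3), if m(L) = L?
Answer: 324 + 3*sqrt(19) ≈ 337.08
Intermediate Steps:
(sqrt(1 - 2*(-9)) + n)*m(3) = (sqrt(1 - 2*(-9)) + 108)*3 = (sqrt(1 + 18) + 108)*3 = (sqrt(19) + 108)*3 = (108 + sqrt(19))*3 = 324 + 3*sqrt(19)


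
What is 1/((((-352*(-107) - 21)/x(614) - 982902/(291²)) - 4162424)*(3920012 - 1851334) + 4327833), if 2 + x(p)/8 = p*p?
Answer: -42565638552/366521417212670204234501 ≈ -1.1613e-13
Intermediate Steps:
x(p) = -16 + 8*p² (x(p) = -16 + 8*(p*p) = -16 + 8*p²)
1/((((-352*(-107) - 21)/x(614) - 982902/(291²)) - 4162424)*(3920012 - 1851334) + 4327833) = 1/((((-352*(-107) - 21)/(-16 + 8*614²) - 982902/(291²)) - 4162424)*(3920012 - 1851334) + 4327833) = 1/((((37664 - 21)/(-16 + 8*376996) - 982902/84681) - 4162424)*2068678 + 4327833) = 1/(((37643/(-16 + 3015968) - 982902*1/84681) - 4162424)*2068678 + 4327833) = 1/(((37643/3015952 - 327634/28227) - 4162424)*2068678 + 4327833) = 1/((-987065868607/85131277104 - 4162424)*2068678 + 4327833) = 1/(-354353458034208703/85131277104*2068678 + 4327833) = 1/(-366521601429645395652317/42565638552 + 4327833) = 1/(-366521417212670204234501/42565638552) = -42565638552/366521417212670204234501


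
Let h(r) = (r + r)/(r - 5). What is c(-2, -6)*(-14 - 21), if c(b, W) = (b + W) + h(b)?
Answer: 260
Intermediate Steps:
h(r) = 2*r/(-5 + r) (h(r) = (2*r)/(-5 + r) = 2*r/(-5 + r))
c(b, W) = W + b + 2*b/(-5 + b) (c(b, W) = (b + W) + 2*b/(-5 + b) = (W + b) + 2*b/(-5 + b) = W + b + 2*b/(-5 + b))
c(-2, -6)*(-14 - 21) = ((2*(-2) + (-5 - 2)*(-6 - 2))/(-5 - 2))*(-14 - 21) = ((-4 - 7*(-8))/(-7))*(-35) = -(-4 + 56)/7*(-35) = -1/7*52*(-35) = -52/7*(-35) = 260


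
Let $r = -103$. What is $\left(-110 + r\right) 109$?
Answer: $-23217$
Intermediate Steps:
$\left(-110 + r\right) 109 = \left(-110 - 103\right) 109 = \left(-213\right) 109 = -23217$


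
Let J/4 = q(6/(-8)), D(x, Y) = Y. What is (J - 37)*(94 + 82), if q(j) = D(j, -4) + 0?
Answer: -9328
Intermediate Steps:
q(j) = -4 (q(j) = -4 + 0 = -4)
J = -16 (J = 4*(-4) = -16)
(J - 37)*(94 + 82) = (-16 - 37)*(94 + 82) = -53*176 = -9328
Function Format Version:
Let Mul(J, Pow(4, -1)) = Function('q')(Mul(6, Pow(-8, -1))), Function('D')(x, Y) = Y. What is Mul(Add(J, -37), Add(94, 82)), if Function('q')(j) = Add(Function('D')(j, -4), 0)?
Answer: -9328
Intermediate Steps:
Function('q')(j) = -4 (Function('q')(j) = Add(-4, 0) = -4)
J = -16 (J = Mul(4, -4) = -16)
Mul(Add(J, -37), Add(94, 82)) = Mul(Add(-16, -37), Add(94, 82)) = Mul(-53, 176) = -9328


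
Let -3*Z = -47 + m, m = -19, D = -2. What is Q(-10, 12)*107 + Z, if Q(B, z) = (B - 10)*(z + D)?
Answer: -21378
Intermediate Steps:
Q(B, z) = (-10 + B)*(-2 + z) (Q(B, z) = (B - 10)*(z - 2) = (-10 + B)*(-2 + z))
Z = 22 (Z = -(-47 - 19)/3 = -⅓*(-66) = 22)
Q(-10, 12)*107 + Z = (20 - 10*12 - 2*(-10) - 10*12)*107 + 22 = (20 - 120 + 20 - 120)*107 + 22 = -200*107 + 22 = -21400 + 22 = -21378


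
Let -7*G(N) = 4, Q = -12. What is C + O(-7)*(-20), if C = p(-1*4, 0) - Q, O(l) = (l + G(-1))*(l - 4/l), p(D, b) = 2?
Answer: -47014/49 ≈ -959.47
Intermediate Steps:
G(N) = -4/7 (G(N) = -⅐*4 = -4/7)
O(l) = (-4/7 + l)*(l - 4/l) (O(l) = (l - 4/7)*(l - 4/l) = (-4/7 + l)*(l - 4/l))
C = 14 (C = 2 - 1*(-12) = 2 + 12 = 14)
C + O(-7)*(-20) = 14 + (-4 + (-7)² - 4/7*(-7) + (16/7)/(-7))*(-20) = 14 + (-4 + 49 + 4 + (16/7)*(-⅐))*(-20) = 14 + (-4 + 49 + 4 - 16/49)*(-20) = 14 + (2385/49)*(-20) = 14 - 47700/49 = -47014/49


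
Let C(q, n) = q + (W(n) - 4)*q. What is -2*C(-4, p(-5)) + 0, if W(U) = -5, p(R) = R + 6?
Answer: -64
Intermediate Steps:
p(R) = 6 + R
C(q, n) = -8*q (C(q, n) = q + (-5 - 4)*q = q - 9*q = -8*q)
-2*C(-4, p(-5)) + 0 = -(-16)*(-4) + 0 = -2*32 + 0 = -64 + 0 = -64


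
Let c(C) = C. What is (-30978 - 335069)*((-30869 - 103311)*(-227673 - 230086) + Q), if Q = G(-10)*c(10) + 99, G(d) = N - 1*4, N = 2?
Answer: -22483376426660853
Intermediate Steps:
G(d) = -2 (G(d) = 2 - 1*4 = 2 - 4 = -2)
Q = 79 (Q = -2*10 + 99 = -20 + 99 = 79)
(-30978 - 335069)*((-30869 - 103311)*(-227673 - 230086) + Q) = (-30978 - 335069)*((-30869 - 103311)*(-227673 - 230086) + 79) = -366047*(-134180*(-457759) + 79) = -366047*(61422102620 + 79) = -366047*61422102699 = -22483376426660853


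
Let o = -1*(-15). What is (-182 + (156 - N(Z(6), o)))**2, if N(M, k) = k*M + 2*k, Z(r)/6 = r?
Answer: 355216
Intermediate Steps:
Z(r) = 6*r
o = 15
N(M, k) = 2*k + M*k (N(M, k) = M*k + 2*k = 2*k + M*k)
(-182 + (156 - N(Z(6), o)))**2 = (-182 + (156 - 15*(2 + 6*6)))**2 = (-182 + (156 - 15*(2 + 36)))**2 = (-182 + (156 - 15*38))**2 = (-182 + (156 - 1*570))**2 = (-182 + (156 - 570))**2 = (-182 - 414)**2 = (-596)**2 = 355216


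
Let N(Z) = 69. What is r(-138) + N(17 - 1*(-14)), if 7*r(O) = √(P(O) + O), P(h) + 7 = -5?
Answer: 69 + 5*I*√6/7 ≈ 69.0 + 1.7496*I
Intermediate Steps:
P(h) = -12 (P(h) = -7 - 5 = -12)
r(O) = √(-12 + O)/7
r(-138) + N(17 - 1*(-14)) = √(-12 - 138)/7 + 69 = √(-150)/7 + 69 = (5*I*√6)/7 + 69 = 5*I*√6/7 + 69 = 69 + 5*I*√6/7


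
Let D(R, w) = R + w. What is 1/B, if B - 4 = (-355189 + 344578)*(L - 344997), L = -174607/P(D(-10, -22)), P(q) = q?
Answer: 32/115291666595 ≈ 2.7756e-10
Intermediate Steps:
L = 174607/32 (L = -174607/(-10 - 22) = -174607/(-32) = -174607*(-1/32) = 174607/32 ≈ 5456.5)
B = 115291666595/32 (B = 4 + (-355189 + 344578)*(174607/32 - 344997) = 4 - 10611*(-10865297/32) = 4 + 115291666467/32 = 115291666595/32 ≈ 3.6029e+9)
1/B = 1/(115291666595/32) = 32/115291666595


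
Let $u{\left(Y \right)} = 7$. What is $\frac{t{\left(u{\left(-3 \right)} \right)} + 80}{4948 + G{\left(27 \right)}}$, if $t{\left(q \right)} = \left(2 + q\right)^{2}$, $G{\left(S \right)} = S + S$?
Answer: $\frac{161}{5002} \approx 0.032187$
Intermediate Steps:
$G{\left(S \right)} = 2 S$
$\frac{t{\left(u{\left(-3 \right)} \right)} + 80}{4948 + G{\left(27 \right)}} = \frac{\left(2 + 7\right)^{2} + 80}{4948 + 2 \cdot 27} = \frac{9^{2} + 80}{4948 + 54} = \frac{81 + 80}{5002} = 161 \cdot \frac{1}{5002} = \frac{161}{5002}$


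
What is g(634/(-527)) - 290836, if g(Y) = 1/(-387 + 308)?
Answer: -22976045/79 ≈ -2.9084e+5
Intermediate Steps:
g(Y) = -1/79 (g(Y) = 1/(-79) = -1/79)
g(634/(-527)) - 290836 = -1/79 - 290836 = -22976045/79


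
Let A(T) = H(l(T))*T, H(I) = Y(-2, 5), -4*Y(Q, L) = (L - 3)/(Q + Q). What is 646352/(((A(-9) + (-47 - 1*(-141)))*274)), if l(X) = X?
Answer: 2585408/101791 ≈ 25.399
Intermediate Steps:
Y(Q, L) = -(-3 + L)/(8*Q) (Y(Q, L) = -(L - 3)/(4*(Q + Q)) = -(-3 + L)/(4*(2*Q)) = -(-3 + L)*1/(2*Q)/4 = -(-3 + L)/(8*Q))
H(I) = ⅛ (H(I) = (⅛)*(3 - 1*5)/(-2) = (⅛)*(-½)*(3 - 5) = (⅛)*(-½)*(-2) = ⅛)
A(T) = T/8
646352/(((A(-9) + (-47 - 1*(-141)))*274)) = 646352/((((⅛)*(-9) + (-47 - 1*(-141)))*274)) = 646352/(((-9/8 + (-47 + 141))*274)) = 646352/(((-9/8 + 94)*274)) = 646352/(((743/8)*274)) = 646352/(101791/4) = 646352*(4/101791) = 2585408/101791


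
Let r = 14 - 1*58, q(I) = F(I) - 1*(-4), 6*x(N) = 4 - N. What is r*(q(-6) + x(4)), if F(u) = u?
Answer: 88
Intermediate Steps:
x(N) = 2/3 - N/6 (x(N) = (4 - N)/6 = 2/3 - N/6)
q(I) = 4 + I (q(I) = I - 1*(-4) = I + 4 = 4 + I)
r = -44 (r = 14 - 58 = -44)
r*(q(-6) + x(4)) = -44*((4 - 6) + (2/3 - 1/6*4)) = -44*(-2 + (2/3 - 2/3)) = -44*(-2 + 0) = -44*(-2) = 88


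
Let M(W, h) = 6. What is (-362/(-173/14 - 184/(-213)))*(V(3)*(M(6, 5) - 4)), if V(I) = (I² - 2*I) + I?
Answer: 12953808/34273 ≈ 377.96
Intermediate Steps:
V(I) = I² - I
(-362/(-173/14 - 184/(-213)))*(V(3)*(M(6, 5) - 4)) = (-362/(-173/14 - 184/(-213)))*((3*(-1 + 3))*(6 - 4)) = (-362/(-173*1/14 - 184*(-1/213)))*((3*2)*2) = (-362/(-173/14 + 184/213))*(6*2) = -362/(-34273/2982)*12 = -362*(-2982/34273)*12 = (1079484/34273)*12 = 12953808/34273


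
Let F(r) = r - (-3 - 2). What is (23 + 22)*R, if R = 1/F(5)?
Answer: 9/2 ≈ 4.5000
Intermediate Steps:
F(r) = 5 + r (F(r) = r - 1*(-5) = r + 5 = 5 + r)
R = ⅒ (R = 1/(5 + 5) = 1/10 = ⅒ ≈ 0.10000)
(23 + 22)*R = (23 + 22)*(⅒) = 45*(⅒) = 9/2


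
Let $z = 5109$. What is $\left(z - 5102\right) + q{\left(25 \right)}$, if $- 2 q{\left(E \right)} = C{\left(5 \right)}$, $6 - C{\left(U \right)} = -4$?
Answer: $2$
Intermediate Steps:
$C{\left(U \right)} = 10$ ($C{\left(U \right)} = 6 - -4 = 6 + 4 = 10$)
$q{\left(E \right)} = -5$ ($q{\left(E \right)} = \left(- \frac{1}{2}\right) 10 = -5$)
$\left(z - 5102\right) + q{\left(25 \right)} = \left(5109 - 5102\right) - 5 = 7 - 5 = 2$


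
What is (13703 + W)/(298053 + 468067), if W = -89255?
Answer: -9444/95765 ≈ -0.098616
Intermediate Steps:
(13703 + W)/(298053 + 468067) = (13703 - 89255)/(298053 + 468067) = -75552/766120 = -75552*1/766120 = -9444/95765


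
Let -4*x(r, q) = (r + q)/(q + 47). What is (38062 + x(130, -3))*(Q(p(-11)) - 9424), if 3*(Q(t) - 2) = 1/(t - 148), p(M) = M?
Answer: -30106315931575/83952 ≈ -3.5861e+8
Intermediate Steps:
Q(t) = 2 + 1/(3*(-148 + t)) (Q(t) = 2 + 1/(3*(t - 148)) = 2 + 1/(3*(-148 + t)))
x(r, q) = -(q + r)/(4*(47 + q)) (x(r, q) = -(r + q)/(4*(q + 47)) = -(q + r)/(4*(47 + q)))
(38062 + x(130, -3))*(Q(p(-11)) - 9424) = (38062 + (-1*(-3) - 1*130)/(4*(47 - 3)))*((-887 + 6*(-11))/(3*(-148 - 11)) - 9424) = (38062 + (1/4)*(3 - 130)/44)*((1/3)*(-887 - 66)/(-159) - 9424) = (38062 + (1/4)*(1/44)*(-127))*((1/3)*(-1/159)*(-953) - 9424) = (38062 - 127/176)*(953/477 - 9424) = (6698785/176)*(-4494295/477) = -30106315931575/83952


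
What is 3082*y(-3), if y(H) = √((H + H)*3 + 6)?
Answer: 6164*I*√3 ≈ 10676.0*I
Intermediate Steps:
y(H) = √(6 + 6*H) (y(H) = √((2*H)*3 + 6) = √(6*H + 6) = √(6 + 6*H))
3082*y(-3) = 3082*√(6 + 6*(-3)) = 3082*√(6 - 18) = 3082*√(-12) = 3082*(2*I*√3) = 6164*I*√3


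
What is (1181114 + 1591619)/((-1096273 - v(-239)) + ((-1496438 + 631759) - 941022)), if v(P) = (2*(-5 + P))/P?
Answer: -662683187/693572274 ≈ -0.95546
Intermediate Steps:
v(P) = (-10 + 2*P)/P
(1181114 + 1591619)/((-1096273 - v(-239)) + ((-1496438 + 631759) - 941022)) = (1181114 + 1591619)/((-1096273 - (2 - 10/(-239))) + ((-1496438 + 631759) - 941022)) = 2772733/((-1096273 - (2 - 10*(-1/239))) + (-864679 - 941022)) = 2772733/((-1096273 - (2 + 10/239)) - 1805701) = 2772733/((-1096273 - 1*488/239) - 1805701) = 2772733/((-1096273 - 488/239) - 1805701) = 2772733/(-262009735/239 - 1805701) = 2772733/(-693572274/239) = 2772733*(-239/693572274) = -662683187/693572274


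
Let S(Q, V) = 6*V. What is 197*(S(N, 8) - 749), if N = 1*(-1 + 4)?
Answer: -138097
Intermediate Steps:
N = 3 (N = 1*3 = 3)
197*(S(N, 8) - 749) = 197*(6*8 - 749) = 197*(48 - 749) = 197*(-701) = -138097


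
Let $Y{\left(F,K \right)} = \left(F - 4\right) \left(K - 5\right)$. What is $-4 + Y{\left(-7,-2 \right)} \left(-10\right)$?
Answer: $-774$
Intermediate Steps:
$Y{\left(F,K \right)} = \left(-5 + K\right) \left(-4 + F\right)$ ($Y{\left(F,K \right)} = \left(-4 + F\right) \left(-5 + K\right) = \left(-5 + K\right) \left(-4 + F\right)$)
$-4 + Y{\left(-7,-2 \right)} \left(-10\right) = -4 + \left(20 - -35 - -8 - -14\right) \left(-10\right) = -4 + \left(20 + 35 + 8 + 14\right) \left(-10\right) = -4 + 77 \left(-10\right) = -4 - 770 = -774$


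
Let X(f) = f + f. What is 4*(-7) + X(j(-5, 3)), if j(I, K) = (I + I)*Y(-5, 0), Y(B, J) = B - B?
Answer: -28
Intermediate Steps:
Y(B, J) = 0
j(I, K) = 0 (j(I, K) = (I + I)*0 = (2*I)*0 = 0)
X(f) = 2*f
4*(-7) + X(j(-5, 3)) = 4*(-7) + 2*0 = -28 + 0 = -28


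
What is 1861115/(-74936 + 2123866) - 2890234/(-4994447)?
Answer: 3043425475605/2046654458342 ≈ 1.4870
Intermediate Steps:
1861115/(-74936 + 2123866) - 2890234/(-4994447) = 1861115/2048930 - 2890234*(-1/4994447) = 1861115*(1/2048930) + 2890234/4994447 = 372223/409786 + 2890234/4994447 = 3043425475605/2046654458342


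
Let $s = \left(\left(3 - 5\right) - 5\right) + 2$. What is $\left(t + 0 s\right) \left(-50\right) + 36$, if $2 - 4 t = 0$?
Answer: $11$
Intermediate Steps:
$t = \frac{1}{2}$ ($t = \frac{1}{2} - 0 = \frac{1}{2} + 0 = \frac{1}{2} \approx 0.5$)
$s = -5$ ($s = \left(-2 - 5\right) + 2 = -7 + 2 = -5$)
$\left(t + 0 s\right) \left(-50\right) + 36 = \left(\frac{1}{2} + 0 \left(-5\right)\right) \left(-50\right) + 36 = \left(\frac{1}{2} + 0\right) \left(-50\right) + 36 = \frac{1}{2} \left(-50\right) + 36 = -25 + 36 = 11$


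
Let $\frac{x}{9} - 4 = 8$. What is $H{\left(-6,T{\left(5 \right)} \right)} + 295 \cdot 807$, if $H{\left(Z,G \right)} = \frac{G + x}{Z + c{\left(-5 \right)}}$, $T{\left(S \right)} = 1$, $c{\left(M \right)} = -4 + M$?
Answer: $\frac{3570866}{15} \approx 2.3806 \cdot 10^{5}$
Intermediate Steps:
$x = 108$ ($x = 36 + 9 \cdot 8 = 36 + 72 = 108$)
$H{\left(Z,G \right)} = \frac{108 + G}{-9 + Z}$ ($H{\left(Z,G \right)} = \frac{G + 108}{Z - 9} = \frac{108 + G}{Z - 9} = \frac{108 + G}{-9 + Z}$)
$H{\left(-6,T{\left(5 \right)} \right)} + 295 \cdot 807 = \frac{108 + 1}{-9 - 6} + 295 \cdot 807 = \frac{1}{-15} \cdot 109 + 238065 = \left(- \frac{1}{15}\right) 109 + 238065 = - \frac{109}{15} + 238065 = \frac{3570866}{15}$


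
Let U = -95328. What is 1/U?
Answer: -1/95328 ≈ -1.0490e-5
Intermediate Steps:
1/U = 1/(-95328) = -1/95328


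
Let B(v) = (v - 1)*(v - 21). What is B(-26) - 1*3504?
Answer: -2235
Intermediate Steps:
B(v) = (-1 + v)*(-21 + v)
B(-26) - 1*3504 = (21 + (-26)² - 22*(-26)) - 1*3504 = (21 + 676 + 572) - 3504 = 1269 - 3504 = -2235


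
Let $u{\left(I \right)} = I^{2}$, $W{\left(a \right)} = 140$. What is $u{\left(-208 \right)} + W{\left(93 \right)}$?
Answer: $43404$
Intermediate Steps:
$u{\left(-208 \right)} + W{\left(93 \right)} = \left(-208\right)^{2} + 140 = 43264 + 140 = 43404$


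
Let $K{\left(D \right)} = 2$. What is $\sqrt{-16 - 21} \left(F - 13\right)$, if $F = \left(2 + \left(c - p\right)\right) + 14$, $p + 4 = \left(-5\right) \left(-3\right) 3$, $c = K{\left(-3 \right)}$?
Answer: $- 36 i \sqrt{37} \approx - 218.98 i$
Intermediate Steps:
$c = 2$
$p = 41$ ($p = -4 + \left(-5\right) \left(-3\right) 3 = -4 + 15 \cdot 3 = -4 + 45 = 41$)
$F = -23$ ($F = \left(2 + \left(2 - 41\right)\right) + 14 = \left(2 - 39\right) + 14 = -37 + 14 = -23$)
$\sqrt{-16 - 21} \left(F - 13\right) = \sqrt{-16 - 21} \left(-23 - 13\right) = \sqrt{-37} \left(-36\right) = i \sqrt{37} \left(-36\right) = - 36 i \sqrt{37}$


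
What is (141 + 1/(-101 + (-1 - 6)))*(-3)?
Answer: -15227/36 ≈ -422.97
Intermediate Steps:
(141 + 1/(-101 + (-1 - 6)))*(-3) = (141 + 1/(-101 - 7))*(-3) = (141 + 1/(-108))*(-3) = (141 - 1/108)*(-3) = (15227/108)*(-3) = -15227/36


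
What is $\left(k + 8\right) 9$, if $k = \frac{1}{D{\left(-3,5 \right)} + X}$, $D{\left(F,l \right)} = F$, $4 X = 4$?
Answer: $\frac{135}{2} \approx 67.5$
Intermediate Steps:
$X = 1$ ($X = \frac{1}{4} \cdot 4 = 1$)
$k = - \frac{1}{2}$ ($k = \frac{1}{-3 + 1} = \frac{1}{-2} = - \frac{1}{2} \approx -0.5$)
$\left(k + 8\right) 9 = \left(- \frac{1}{2} + 8\right) 9 = \frac{15}{2} \cdot 9 = \frac{135}{2}$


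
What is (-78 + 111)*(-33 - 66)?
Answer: -3267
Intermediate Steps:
(-78 + 111)*(-33 - 66) = 33*(-99) = -3267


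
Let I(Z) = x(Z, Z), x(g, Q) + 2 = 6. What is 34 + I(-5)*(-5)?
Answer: 14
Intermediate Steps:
x(g, Q) = 4 (x(g, Q) = -2 + 6 = 4)
I(Z) = 4
34 + I(-5)*(-5) = 34 + 4*(-5) = 34 - 20 = 14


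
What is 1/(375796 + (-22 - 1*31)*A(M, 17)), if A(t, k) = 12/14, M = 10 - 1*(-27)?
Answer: 7/2630254 ≈ 2.6613e-6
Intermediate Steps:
M = 37 (M = 10 + 27 = 37)
A(t, k) = 6/7 (A(t, k) = 12*(1/14) = 6/7)
1/(375796 + (-22 - 1*31)*A(M, 17)) = 1/(375796 + (-22 - 1*31)*(6/7)) = 1/(375796 + (-22 - 31)*(6/7)) = 1/(375796 - 53*6/7) = 1/(375796 - 318/7) = 1/(2630254/7) = 7/2630254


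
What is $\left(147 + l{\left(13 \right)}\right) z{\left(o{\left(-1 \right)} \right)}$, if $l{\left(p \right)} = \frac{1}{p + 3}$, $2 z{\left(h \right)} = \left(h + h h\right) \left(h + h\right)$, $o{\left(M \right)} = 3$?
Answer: $\frac{21177}{4} \approx 5294.3$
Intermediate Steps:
$z{\left(h \right)} = h \left(h + h^{2}\right)$ ($z{\left(h \right)} = \frac{\left(h + h h\right) \left(h + h\right)}{2} = \frac{\left(h + h^{2}\right) 2 h}{2} = \frac{2 h \left(h + h^{2}\right)}{2} = h \left(h + h^{2}\right)$)
$l{\left(p \right)} = \frac{1}{3 + p}$
$\left(147 + l{\left(13 \right)}\right) z{\left(o{\left(-1 \right)} \right)} = \left(147 + \frac{1}{3 + 13}\right) 3^{2} \left(1 + 3\right) = \left(147 + \frac{1}{16}\right) 9 \cdot 4 = \left(147 + \frac{1}{16}\right) 36 = \frac{2353}{16} \cdot 36 = \frac{21177}{4}$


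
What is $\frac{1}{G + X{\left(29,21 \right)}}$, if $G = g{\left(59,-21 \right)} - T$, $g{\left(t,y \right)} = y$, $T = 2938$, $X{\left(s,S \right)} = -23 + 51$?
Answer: $- \frac{1}{2931} \approx -0.00034118$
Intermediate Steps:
$X{\left(s,S \right)} = 28$
$G = -2959$ ($G = -21 - 2938 = -2959$)
$\frac{1}{G + X{\left(29,21 \right)}} = \frac{1}{-2959 + 28} = \frac{1}{-2931} = - \frac{1}{2931}$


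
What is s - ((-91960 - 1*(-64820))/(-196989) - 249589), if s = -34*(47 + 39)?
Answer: 48590264545/196989 ≈ 2.4666e+5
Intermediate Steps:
s = -2924 (s = -34*86 = -2924)
s - ((-91960 - 1*(-64820))/(-196989) - 249589) = -2924 - ((-91960 - 1*(-64820))/(-196989) - 249589) = -2924 - ((-91960 + 64820)*(-1/196989) - 249589) = -2924 - (-27140*(-1/196989) - 249589) = -2924 - (27140/196989 - 249589) = -2924 - 1*(-49166260381/196989) = -2924 + 49166260381/196989 = 48590264545/196989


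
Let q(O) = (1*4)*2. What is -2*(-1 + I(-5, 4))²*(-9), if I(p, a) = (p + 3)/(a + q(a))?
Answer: 49/2 ≈ 24.500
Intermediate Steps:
q(O) = 8 (q(O) = 4*2 = 8)
I(p, a) = (3 + p)/(8 + a) (I(p, a) = (p + 3)/(a + 8) = (3 + p)/(8 + a))
-2*(-1 + I(-5, 4))²*(-9) = -2*(-1 + (3 - 5)/(8 + 4))²*(-9) = -2*(-1 - 2/12)²*(-9) = -2*(-1 + (1/12)*(-2))²*(-9) = -2*(-1 - ⅙)²*(-9) = -2*(-7/6)²*(-9) = -2*49/36*(-9) = -49/18*(-9) = 49/2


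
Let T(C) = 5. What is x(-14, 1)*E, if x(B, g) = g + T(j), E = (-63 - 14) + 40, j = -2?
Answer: -222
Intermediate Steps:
E = -37 (E = -77 + 40 = -37)
x(B, g) = 5 + g (x(B, g) = g + 5 = 5 + g)
x(-14, 1)*E = (5 + 1)*(-37) = 6*(-37) = -222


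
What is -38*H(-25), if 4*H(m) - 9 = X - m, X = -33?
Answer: -19/2 ≈ -9.5000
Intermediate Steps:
H(m) = -6 - m/4 (H(m) = 9/4 + (-33 - m)/4 = 9/4 + (-33/4 - m/4) = -6 - m/4)
-38*H(-25) = -38*(-6 - 1/4*(-25)) = -38*(-6 + 25/4) = -38*1/4 = -19/2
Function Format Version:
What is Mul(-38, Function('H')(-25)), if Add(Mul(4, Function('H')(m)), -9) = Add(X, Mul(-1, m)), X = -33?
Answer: Rational(-19, 2) ≈ -9.5000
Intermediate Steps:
Function('H')(m) = Add(-6, Mul(Rational(-1, 4), m)) (Function('H')(m) = Add(Rational(9, 4), Mul(Rational(1, 4), Add(-33, Mul(-1, m)))) = Add(Rational(9, 4), Add(Rational(-33, 4), Mul(Rational(-1, 4), m))) = Add(-6, Mul(Rational(-1, 4), m)))
Mul(-38, Function('H')(-25)) = Mul(-38, Add(-6, Mul(Rational(-1, 4), -25))) = Mul(-38, Add(-6, Rational(25, 4))) = Mul(-38, Rational(1, 4)) = Rational(-19, 2)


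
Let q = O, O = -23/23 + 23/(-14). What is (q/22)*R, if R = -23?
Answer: 851/308 ≈ 2.7630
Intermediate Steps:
O = -37/14 (O = -23*1/23 + 23*(-1/14) = -1 - 23/14 = -37/14 ≈ -2.6429)
q = -37/14 ≈ -2.6429
(q/22)*R = -37/14/22*(-23) = -37/14*1/22*(-23) = -37/308*(-23) = 851/308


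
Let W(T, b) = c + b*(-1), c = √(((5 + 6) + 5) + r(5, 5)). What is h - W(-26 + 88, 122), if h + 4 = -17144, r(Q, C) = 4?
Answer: -17026 - 2*√5 ≈ -17030.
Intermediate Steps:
h = -17148 (h = -4 - 17144 = -17148)
c = 2*√5 (c = √(((5 + 6) + 5) + 4) = √((11 + 5) + 4) = √(16 + 4) = √20 = 2*√5 ≈ 4.4721)
W(T, b) = -b + 2*√5 (W(T, b) = 2*√5 + b*(-1) = 2*√5 - b = -b + 2*√5)
h - W(-26 + 88, 122) = -17148 - (-1*122 + 2*√5) = -17148 - (-122 + 2*√5) = -17148 + (122 - 2*√5) = -17026 - 2*√5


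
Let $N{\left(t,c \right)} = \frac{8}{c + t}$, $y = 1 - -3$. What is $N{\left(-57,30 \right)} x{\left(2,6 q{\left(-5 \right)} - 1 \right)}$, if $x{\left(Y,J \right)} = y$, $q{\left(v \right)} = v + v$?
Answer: $- \frac{32}{27} \approx -1.1852$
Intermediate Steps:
$q{\left(v \right)} = 2 v$
$y = 4$ ($y = 1 + 3 = 4$)
$x{\left(Y,J \right)} = 4$
$N{\left(-57,30 \right)} x{\left(2,6 q{\left(-5 \right)} - 1 \right)} = \frac{8}{30 - 57} \cdot 4 = \frac{8}{-27} \cdot 4 = 8 \left(- \frac{1}{27}\right) 4 = \left(- \frac{8}{27}\right) 4 = - \frac{32}{27}$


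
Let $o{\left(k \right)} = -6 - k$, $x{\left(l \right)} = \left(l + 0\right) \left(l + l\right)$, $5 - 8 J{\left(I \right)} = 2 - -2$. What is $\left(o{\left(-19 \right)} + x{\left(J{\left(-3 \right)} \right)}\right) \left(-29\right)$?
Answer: $- \frac{12093}{32} \approx -377.91$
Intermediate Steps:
$J{\left(I \right)} = \frac{1}{8}$ ($J{\left(I \right)} = \frac{5}{8} - \frac{2 - -2}{8} = \frac{5}{8} - \frac{2 + 2}{8} = \frac{5}{8} - \frac{1}{2} = \frac{1}{8}$)
$x{\left(l \right)} = 2 l^{2}$ ($x{\left(l \right)} = l 2 l = 2 l^{2}$)
$\left(o{\left(-19 \right)} + x{\left(J{\left(-3 \right)} \right)}\right) \left(-29\right) = \left(\left(-6 - -19\right) + \frac{2}{64}\right) \left(-29\right) = \left(\left(-6 + 19\right) + 2 \cdot \frac{1}{64}\right) \left(-29\right) = \left(13 + \frac{1}{32}\right) \left(-29\right) = \frac{417}{32} \left(-29\right) = - \frac{12093}{32}$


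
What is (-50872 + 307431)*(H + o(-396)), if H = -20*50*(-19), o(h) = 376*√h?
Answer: 4874621000 + 578797104*I*√11 ≈ 4.8746e+9 + 1.9197e+9*I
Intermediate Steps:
H = 19000 (H = -1000*(-19) = 19000)
(-50872 + 307431)*(H + o(-396)) = (-50872 + 307431)*(19000 + 376*√(-396)) = 256559*(19000 + 376*(6*I*√11)) = 256559*(19000 + 2256*I*√11) = 4874621000 + 578797104*I*√11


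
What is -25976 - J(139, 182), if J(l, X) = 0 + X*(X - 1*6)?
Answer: -58008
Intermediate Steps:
J(l, X) = X*(-6 + X) (J(l, X) = 0 + X*(X - 6) = 0 + X*(-6 + X) = X*(-6 + X))
-25976 - J(139, 182) = -25976 - 182*(-6 + 182) = -25976 - 182*176 = -25976 - 1*32032 = -25976 - 32032 = -58008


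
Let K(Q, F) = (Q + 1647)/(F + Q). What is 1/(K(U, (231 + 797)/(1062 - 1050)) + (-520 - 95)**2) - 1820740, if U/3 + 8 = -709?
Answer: -1066718587926671/585870903 ≈ -1.8207e+6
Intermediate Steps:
U = -2151 (U = -24 + 3*(-709) = -24 - 2127 = -2151)
K(Q, F) = (1647 + Q)/(F + Q)
1/(K(U, (231 + 797)/(1062 - 1050)) + (-520 - 95)**2) - 1820740 = 1/((1647 - 2151)/((231 + 797)/(1062 - 1050) - 2151) + (-520 - 95)**2) - 1820740 = 1/(-504/(1028/12 - 2151) + (-615)**2) - 1820740 = 1/(-504/(1028*(1/12) - 2151) + 378225) - 1820740 = 1/(-504/(257/3 - 2151) + 378225) - 1820740 = 1/(-504/(-6196/3) + 378225) - 1820740 = 1/(-3/6196*(-504) + 378225) - 1820740 = 1/(378/1549 + 378225) - 1820740 = 1/(585870903/1549) - 1820740 = 1549/585870903 - 1820740 = -1066718587926671/585870903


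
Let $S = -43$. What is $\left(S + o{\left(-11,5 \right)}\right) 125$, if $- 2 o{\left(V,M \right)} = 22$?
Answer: $-6750$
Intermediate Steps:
$o{\left(V,M \right)} = -11$ ($o{\left(V,M \right)} = \left(- \frac{1}{2}\right) 22 = -11$)
$\left(S + o{\left(-11,5 \right)}\right) 125 = \left(-43 - 11\right) 125 = \left(-54\right) 125 = -6750$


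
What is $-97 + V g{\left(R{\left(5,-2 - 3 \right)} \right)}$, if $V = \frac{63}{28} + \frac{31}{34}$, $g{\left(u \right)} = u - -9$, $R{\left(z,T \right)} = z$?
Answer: $- \frac{1793}{34} \approx -52.735$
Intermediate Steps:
$g{\left(u \right)} = 9 + u$ ($g{\left(u \right)} = u + 9 = 9 + u$)
$V = \frac{215}{68}$ ($V = 63 \cdot \frac{1}{28} + 31 \cdot \frac{1}{34} = \frac{9}{4} + \frac{31}{34} = \frac{215}{68} \approx 3.1618$)
$-97 + V g{\left(R{\left(5,-2 - 3 \right)} \right)} = -97 + \frac{215 \left(9 + 5\right)}{68} = -97 + \frac{215}{68} \cdot 14 = -97 + \frac{1505}{34} = - \frac{1793}{34}$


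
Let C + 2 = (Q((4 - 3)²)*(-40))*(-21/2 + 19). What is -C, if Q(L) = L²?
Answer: 342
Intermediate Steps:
C = -342 (C = -2 + (((4 - 3)²)²*(-40))*(-21/2 + 19) = -2 + ((1²)²*(-40))*(-21*½ + 19) = -2 + (1²*(-40))*(-21/2 + 19) = -2 + (1*(-40))*(17/2) = -2 - 40*17/2 = -2 - 340 = -342)
-C = -1*(-342) = 342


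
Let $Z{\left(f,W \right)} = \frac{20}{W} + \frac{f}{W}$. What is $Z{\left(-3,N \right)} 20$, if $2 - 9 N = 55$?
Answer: $- \frac{3060}{53} \approx -57.736$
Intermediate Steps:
$N = - \frac{53}{9}$ ($N = \frac{2}{9} - \frac{55}{9} = - \frac{53}{9} \approx -5.8889$)
$Z{\left(-3,N \right)} 20 = \frac{20 - 3}{- \frac{53}{9}} \cdot 20 = \left(- \frac{9}{53}\right) 17 \cdot 20 = \left(- \frac{153}{53}\right) 20 = - \frac{3060}{53}$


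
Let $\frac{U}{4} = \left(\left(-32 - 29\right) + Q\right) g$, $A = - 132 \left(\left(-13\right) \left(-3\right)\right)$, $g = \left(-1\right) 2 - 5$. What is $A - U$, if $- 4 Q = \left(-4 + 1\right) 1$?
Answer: $-6835$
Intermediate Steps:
$Q = \frac{3}{4}$ ($Q = - \frac{\left(-4 + 1\right) 1}{4} = - \frac{\left(-3\right) 1}{4} = \left(- \frac{1}{4}\right) \left(-3\right) = \frac{3}{4} \approx 0.75$)
$g = -7$ ($g = -2 - 5 = -7$)
$A = -5148$ ($A = \left(-132\right) 39 = -5148$)
$U = 1687$ ($U = 4 \left(\left(-32 - 29\right) + \frac{3}{4}\right) \left(-7\right) = 4 \left(-61 + \frac{3}{4}\right) \left(-7\right) = 4 \left(\left(- \frac{241}{4}\right) \left(-7\right)\right) = 4 \cdot \frac{1687}{4} = 1687$)
$A - U = -5148 - 1687 = -6835$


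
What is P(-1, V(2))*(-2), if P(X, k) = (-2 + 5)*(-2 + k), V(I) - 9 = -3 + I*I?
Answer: -48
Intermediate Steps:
V(I) = 6 + I² (V(I) = 9 + (-3 + I*I) = 9 + (-3 + I²) = 6 + I²)
P(X, k) = -6 + 3*k (P(X, k) = 3*(-2 + k) = -6 + 3*k)
P(-1, V(2))*(-2) = (-6 + 3*(6 + 2²))*(-2) = (-6 + 3*(6 + 4))*(-2) = (-6 + 3*10)*(-2) = (-6 + 30)*(-2) = 24*(-2) = -48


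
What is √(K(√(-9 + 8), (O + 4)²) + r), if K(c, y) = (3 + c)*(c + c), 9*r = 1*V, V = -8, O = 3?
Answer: √(-26 + 54*I)/3 ≈ 1.373 + 2.185*I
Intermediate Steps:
r = -8/9 (r = (1*(-8))/9 = (⅑)*(-8) = -8/9 ≈ -0.88889)
K(c, y) = 2*c*(3 + c) (K(c, y) = (3 + c)*(2*c) = 2*c*(3 + c))
√(K(√(-9 + 8), (O + 4)²) + r) = √(2*√(-9 + 8)*(3 + √(-9 + 8)) - 8/9) = √(2*√(-1)*(3 + √(-1)) - 8/9) = √(2*I*(3 + I) - 8/9) = √(-8/9 + 2*I*(3 + I))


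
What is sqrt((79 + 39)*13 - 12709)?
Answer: 5*I*sqrt(447) ≈ 105.71*I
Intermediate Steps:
sqrt((79 + 39)*13 - 12709) = sqrt(118*13 - 12709) = sqrt(1534 - 12709) = sqrt(-11175) = 5*I*sqrt(447)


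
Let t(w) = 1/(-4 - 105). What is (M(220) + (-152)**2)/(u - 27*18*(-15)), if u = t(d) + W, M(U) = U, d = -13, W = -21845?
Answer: -635579/396624 ≈ -1.6025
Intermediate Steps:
t(w) = -1/109 (t(w) = 1/(-109) = -1/109)
u = -2381106/109 (u = -1/109 - 21845 = -2381106/109 ≈ -21845.)
(M(220) + (-152)**2)/(u - 27*18*(-15)) = (220 + (-152)**2)/(-2381106/109 - 27*18*(-15)) = (220 + 23104)/(-2381106/109 - 486*(-15)) = 23324/(-2381106/109 + 7290) = 23324/(-1586496/109) = 23324*(-109/1586496) = -635579/396624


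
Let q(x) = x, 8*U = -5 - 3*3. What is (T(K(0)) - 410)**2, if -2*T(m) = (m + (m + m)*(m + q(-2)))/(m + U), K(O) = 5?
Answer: 29160000/169 ≈ 1.7254e+5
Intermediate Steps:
U = -7/4 (U = (-5 - 3*3)/8 = (-5 - 9)/8 = (1/8)*(-14) = -7/4 ≈ -1.7500)
T(m) = -(m + 2*m*(-2 + m))/(2*(-7/4 + m)) (T(m) = -(m + (m + m)*(m - 2))/(2*(m - 7/4)) = -(m + (2*m)*(-2 + m))/(2*(-7/4 + m)) = -(m + 2*m*(-2 + m))/(2*(-7/4 + m)))
(T(K(0)) - 410)**2 = (2*5*(3 - 2*5)/(-7 + 4*5) - 410)**2 = (2*5*(3 - 10)/(-7 + 20) - 410)**2 = (2*5*(-7)/13 - 410)**2 = (2*5*(1/13)*(-7) - 410)**2 = (-70/13 - 410)**2 = (-5400/13)**2 = 29160000/169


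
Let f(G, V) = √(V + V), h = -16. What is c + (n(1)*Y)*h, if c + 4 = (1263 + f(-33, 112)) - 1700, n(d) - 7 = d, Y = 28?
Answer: -4025 + 4*√14 ≈ -4010.0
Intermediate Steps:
f(G, V) = √2*√V (f(G, V) = √(2*V) = √2*√V)
n(d) = 7 + d
c = -441 + 4*√14 (c = -4 + ((1263 + √2*√112) - 1700) = -4 + ((1263 + √2*(4*√7)) - 1700) = -4 + ((1263 + 4*√14) - 1700) = -4 + (-437 + 4*√14) = -441 + 4*√14 ≈ -426.03)
c + (n(1)*Y)*h = (-441 + 4*√14) + ((7 + 1)*28)*(-16) = (-441 + 4*√14) + (8*28)*(-16) = (-441 + 4*√14) + 224*(-16) = (-441 + 4*√14) - 3584 = -4025 + 4*√14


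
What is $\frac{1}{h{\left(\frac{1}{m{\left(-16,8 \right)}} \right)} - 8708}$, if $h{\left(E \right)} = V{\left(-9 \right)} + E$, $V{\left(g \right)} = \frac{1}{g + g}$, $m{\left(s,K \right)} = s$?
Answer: $- \frac{144}{1253969} \approx -0.00011484$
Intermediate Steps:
$V{\left(g \right)} = \frac{1}{2 g}$
$h{\left(E \right)} = - \frac{1}{18} + E$ ($h{\left(E \right)} = \frac{1}{2 \left(-9\right)} + E = \frac{1}{2} \left(- \frac{1}{9}\right) + E = - \frac{1}{18} + E$)
$\frac{1}{h{\left(\frac{1}{m{\left(-16,8 \right)}} \right)} - 8708} = \frac{1}{\left(- \frac{1}{18} + \frac{1}{-16}\right) - 8708} = \frac{1}{\left(- \frac{1}{18} - \frac{1}{16}\right) - 8708} = \frac{1}{- \frac{17}{144} - 8708} = \frac{1}{- \frac{1253969}{144}} = - \frac{144}{1253969}$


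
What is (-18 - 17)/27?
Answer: -35/27 ≈ -1.2963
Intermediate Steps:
(-18 - 17)/27 = -35*1/27 = -35/27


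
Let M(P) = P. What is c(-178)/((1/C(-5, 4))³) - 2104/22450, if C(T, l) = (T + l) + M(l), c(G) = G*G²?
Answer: -1709267838452/11225 ≈ -1.5227e+8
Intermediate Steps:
c(G) = G³
C(T, l) = T + 2*l (C(T, l) = (T + l) + l = T + 2*l)
c(-178)/((1/C(-5, 4))³) - 2104/22450 = (-178)³/((1/(-5 + 2*4))³) - 2104/22450 = -5639752*(-5 + 8)³ - 2104*1/22450 = -5639752/((1/3)³) - 1052/11225 = -5639752/((⅓)³) - 1052/11225 = -5639752/1/27 - 1052/11225 = -5639752*27 - 1052/11225 = -152273304 - 1052/11225 = -1709267838452/11225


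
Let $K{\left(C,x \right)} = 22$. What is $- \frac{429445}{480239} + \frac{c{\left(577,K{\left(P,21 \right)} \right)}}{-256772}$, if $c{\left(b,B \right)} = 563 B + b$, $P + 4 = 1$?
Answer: $- \frac{116494789697}{123311928508} \approx -0.94472$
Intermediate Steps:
$P = -3$ ($P = -4 + 1 = -3$)
$c{\left(b,B \right)} = b + 563 B$
$- \frac{429445}{480239} + \frac{c{\left(577,K{\left(P,21 \right)} \right)}}{-256772} = - \frac{429445}{480239} + \frac{577 + 563 \cdot 22}{-256772} = \left(-429445\right) \frac{1}{480239} + \left(577 + 12386\right) \left(- \frac{1}{256772}\right) = - \frac{429445}{480239} + 12963 \left(- \frac{1}{256772}\right) = - \frac{429445}{480239} - \frac{12963}{256772} = - \frac{116494789697}{123311928508}$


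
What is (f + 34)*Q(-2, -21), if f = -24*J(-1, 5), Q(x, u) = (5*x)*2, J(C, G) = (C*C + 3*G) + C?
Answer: 6520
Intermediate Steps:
J(C, G) = C + C² + 3*G (J(C, G) = (C² + 3*G) + C = C + C² + 3*G)
Q(x, u) = 10*x
f = -360 (f = -24*(-1 + (-1)² + 3*5) = -24*(-1 + 1 + 15) = -24*15 = -360)
(f + 34)*Q(-2, -21) = (-360 + 34)*(10*(-2)) = -326*(-20) = 6520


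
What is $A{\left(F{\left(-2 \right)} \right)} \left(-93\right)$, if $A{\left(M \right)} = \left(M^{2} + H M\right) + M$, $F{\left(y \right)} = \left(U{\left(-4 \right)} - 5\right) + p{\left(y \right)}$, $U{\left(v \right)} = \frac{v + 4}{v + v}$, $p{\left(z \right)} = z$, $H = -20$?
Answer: $-16926$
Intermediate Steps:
$U{\left(v \right)} = \frac{4 + v}{2 v}$
$F{\left(y \right)} = -5 + y$ ($F{\left(y \right)} = \left(\frac{4 - 4}{2 \left(-4\right)} - 5\right) + y = \left(\frac{1}{2} \left(- \frac{1}{4}\right) 0 - 5\right) + y = \left(0 - 5\right) + y = -5 + y$)
$A{\left(M \right)} = M^{2} - 19 M$ ($A{\left(M \right)} = \left(M^{2} - 20 M\right) + M = M^{2} - 19 M$)
$A{\left(F{\left(-2 \right)} \right)} \left(-93\right) = \left(-5 - 2\right) \left(-19 - 7\right) \left(-93\right) = - 7 \left(-19 - 7\right) \left(-93\right) = \left(-7\right) \left(-26\right) \left(-93\right) = 182 \left(-93\right) = -16926$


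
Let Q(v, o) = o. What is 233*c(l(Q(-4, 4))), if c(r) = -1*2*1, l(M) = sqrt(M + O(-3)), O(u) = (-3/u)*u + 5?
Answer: -466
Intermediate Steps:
O(u) = 2 (O(u) = -3 + 5 = 2)
l(M) = sqrt(2 + M) (l(M) = sqrt(M + 2) = sqrt(2 + M))
c(r) = -2 (c(r) = -2*1 = -2)
233*c(l(Q(-4, 4))) = 233*(-2) = -466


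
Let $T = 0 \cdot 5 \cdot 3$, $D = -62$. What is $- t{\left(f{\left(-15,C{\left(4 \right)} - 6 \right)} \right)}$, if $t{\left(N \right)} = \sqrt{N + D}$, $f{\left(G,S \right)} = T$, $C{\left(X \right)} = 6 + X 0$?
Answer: $- i \sqrt{62} \approx - 7.874 i$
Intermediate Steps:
$C{\left(X \right)} = 6$ ($C{\left(X \right)} = 6 + 0 = 6$)
$T = 0$ ($T = 0 \cdot 3 = 0$)
$f{\left(G,S \right)} = 0$
$t{\left(N \right)} = \sqrt{-62 + N}$ ($t{\left(N \right)} = \sqrt{N - 62} = \sqrt{-62 + N}$)
$- t{\left(f{\left(-15,C{\left(4 \right)} - 6 \right)} \right)} = - \sqrt{-62 + 0} = - \sqrt{-62} = - i \sqrt{62}$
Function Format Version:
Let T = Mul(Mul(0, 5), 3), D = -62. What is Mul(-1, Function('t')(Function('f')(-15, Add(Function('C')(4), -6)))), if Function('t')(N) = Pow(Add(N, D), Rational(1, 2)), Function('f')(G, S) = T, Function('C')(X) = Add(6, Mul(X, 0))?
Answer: Mul(-1, I, Pow(62, Rational(1, 2))) ≈ Mul(-7.8740, I)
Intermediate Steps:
Function('C')(X) = 6 (Function('C')(X) = Add(6, 0) = 6)
T = 0 (T = Mul(0, 3) = 0)
Function('f')(G, S) = 0
Function('t')(N) = Pow(Add(-62, N), Rational(1, 2)) (Function('t')(N) = Pow(Add(N, -62), Rational(1, 2)) = Pow(Add(-62, N), Rational(1, 2)))
Mul(-1, Function('t')(Function('f')(-15, Add(Function('C')(4), -6)))) = Mul(-1, Pow(Add(-62, 0), Rational(1, 2))) = Mul(-1, Pow(-62, Rational(1, 2))) = Mul(-1, Mul(I, Pow(62, Rational(1, 2)))) = Mul(-1, I, Pow(62, Rational(1, 2)))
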